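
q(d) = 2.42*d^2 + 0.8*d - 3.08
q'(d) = 4.84*d + 0.8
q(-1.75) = 2.93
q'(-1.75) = -7.67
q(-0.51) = -2.86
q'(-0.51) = -1.67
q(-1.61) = 1.90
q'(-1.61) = -6.99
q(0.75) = -1.12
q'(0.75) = 4.43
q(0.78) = -0.98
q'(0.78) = 4.58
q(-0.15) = -3.15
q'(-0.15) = 0.07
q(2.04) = 8.62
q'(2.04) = 10.67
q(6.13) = 92.76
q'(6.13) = 30.47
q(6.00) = 88.84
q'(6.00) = 29.84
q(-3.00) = 16.30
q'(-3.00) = -13.72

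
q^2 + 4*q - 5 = (q - 1)*(q + 5)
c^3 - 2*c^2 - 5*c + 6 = (c - 3)*(c - 1)*(c + 2)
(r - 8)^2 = r^2 - 16*r + 64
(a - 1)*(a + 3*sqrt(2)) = a^2 - a + 3*sqrt(2)*a - 3*sqrt(2)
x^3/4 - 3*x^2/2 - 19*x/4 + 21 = (x/4 + 1)*(x - 7)*(x - 3)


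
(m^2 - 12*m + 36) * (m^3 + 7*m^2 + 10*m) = m^5 - 5*m^4 - 38*m^3 + 132*m^2 + 360*m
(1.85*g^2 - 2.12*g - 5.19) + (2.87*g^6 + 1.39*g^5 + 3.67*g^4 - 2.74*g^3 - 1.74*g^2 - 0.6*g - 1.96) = 2.87*g^6 + 1.39*g^5 + 3.67*g^4 - 2.74*g^3 + 0.11*g^2 - 2.72*g - 7.15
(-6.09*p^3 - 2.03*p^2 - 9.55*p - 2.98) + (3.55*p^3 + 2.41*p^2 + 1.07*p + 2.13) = -2.54*p^3 + 0.38*p^2 - 8.48*p - 0.85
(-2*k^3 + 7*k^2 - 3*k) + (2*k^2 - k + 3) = -2*k^3 + 9*k^2 - 4*k + 3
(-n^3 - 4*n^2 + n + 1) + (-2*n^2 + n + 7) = -n^3 - 6*n^2 + 2*n + 8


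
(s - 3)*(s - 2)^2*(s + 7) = s^4 - 33*s^2 + 100*s - 84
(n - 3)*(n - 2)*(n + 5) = n^3 - 19*n + 30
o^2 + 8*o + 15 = (o + 3)*(o + 5)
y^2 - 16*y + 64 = (y - 8)^2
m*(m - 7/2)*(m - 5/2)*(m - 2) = m^4 - 8*m^3 + 83*m^2/4 - 35*m/2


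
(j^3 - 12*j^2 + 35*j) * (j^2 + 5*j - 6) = j^5 - 7*j^4 - 31*j^3 + 247*j^2 - 210*j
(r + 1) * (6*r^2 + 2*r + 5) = 6*r^3 + 8*r^2 + 7*r + 5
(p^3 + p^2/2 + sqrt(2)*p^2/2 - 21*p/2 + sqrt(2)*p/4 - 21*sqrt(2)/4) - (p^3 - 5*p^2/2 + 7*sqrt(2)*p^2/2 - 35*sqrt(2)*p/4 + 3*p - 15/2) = -3*sqrt(2)*p^2 + 3*p^2 - 27*p/2 + 9*sqrt(2)*p - 21*sqrt(2)/4 + 15/2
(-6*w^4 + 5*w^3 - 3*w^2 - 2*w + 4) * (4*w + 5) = -24*w^5 - 10*w^4 + 13*w^3 - 23*w^2 + 6*w + 20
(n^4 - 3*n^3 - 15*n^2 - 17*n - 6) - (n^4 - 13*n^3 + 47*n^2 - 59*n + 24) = 10*n^3 - 62*n^2 + 42*n - 30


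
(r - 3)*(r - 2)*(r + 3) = r^3 - 2*r^2 - 9*r + 18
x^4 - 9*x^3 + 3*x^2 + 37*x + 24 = (x - 8)*(x - 3)*(x + 1)^2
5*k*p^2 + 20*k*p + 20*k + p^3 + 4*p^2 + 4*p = (5*k + p)*(p + 2)^2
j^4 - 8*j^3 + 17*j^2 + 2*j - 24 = (j - 4)*(j - 3)*(j - 2)*(j + 1)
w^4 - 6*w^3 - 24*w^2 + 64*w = w*(w - 8)*(w - 2)*(w + 4)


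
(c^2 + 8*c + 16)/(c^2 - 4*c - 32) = (c + 4)/(c - 8)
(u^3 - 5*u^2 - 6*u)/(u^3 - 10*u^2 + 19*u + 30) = u/(u - 5)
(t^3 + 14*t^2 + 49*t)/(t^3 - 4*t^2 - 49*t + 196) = t*(t + 7)/(t^2 - 11*t + 28)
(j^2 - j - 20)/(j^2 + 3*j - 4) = (j - 5)/(j - 1)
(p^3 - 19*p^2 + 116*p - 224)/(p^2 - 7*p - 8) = (p^2 - 11*p + 28)/(p + 1)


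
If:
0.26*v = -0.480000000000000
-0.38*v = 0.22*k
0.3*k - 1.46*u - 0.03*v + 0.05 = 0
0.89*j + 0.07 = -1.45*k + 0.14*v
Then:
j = -5.56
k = 3.19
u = 0.73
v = -1.85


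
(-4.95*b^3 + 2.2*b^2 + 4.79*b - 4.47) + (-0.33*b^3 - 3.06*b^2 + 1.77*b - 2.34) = -5.28*b^3 - 0.86*b^2 + 6.56*b - 6.81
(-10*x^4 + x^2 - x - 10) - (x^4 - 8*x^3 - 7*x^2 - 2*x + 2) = -11*x^4 + 8*x^3 + 8*x^2 + x - 12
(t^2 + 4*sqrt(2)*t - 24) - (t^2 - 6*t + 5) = 4*sqrt(2)*t + 6*t - 29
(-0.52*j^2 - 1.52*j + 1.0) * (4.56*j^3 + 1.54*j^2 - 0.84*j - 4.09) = -2.3712*j^5 - 7.732*j^4 + 2.656*j^3 + 4.9436*j^2 + 5.3768*j - 4.09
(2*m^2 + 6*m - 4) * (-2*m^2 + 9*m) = -4*m^4 + 6*m^3 + 62*m^2 - 36*m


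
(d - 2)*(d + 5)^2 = d^3 + 8*d^2 + 5*d - 50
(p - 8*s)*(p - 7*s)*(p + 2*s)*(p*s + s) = p^4*s - 13*p^3*s^2 + p^3*s + 26*p^2*s^3 - 13*p^2*s^2 + 112*p*s^4 + 26*p*s^3 + 112*s^4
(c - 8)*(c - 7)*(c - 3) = c^3 - 18*c^2 + 101*c - 168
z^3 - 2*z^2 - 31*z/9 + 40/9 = (z - 8/3)*(z - 1)*(z + 5/3)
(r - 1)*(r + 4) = r^2 + 3*r - 4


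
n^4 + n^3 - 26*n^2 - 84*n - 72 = (n - 6)*(n + 2)^2*(n + 3)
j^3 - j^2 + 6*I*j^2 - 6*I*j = j*(j - 1)*(j + 6*I)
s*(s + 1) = s^2 + s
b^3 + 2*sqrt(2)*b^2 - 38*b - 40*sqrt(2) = (b - 4*sqrt(2))*(b + sqrt(2))*(b + 5*sqrt(2))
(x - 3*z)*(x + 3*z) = x^2 - 9*z^2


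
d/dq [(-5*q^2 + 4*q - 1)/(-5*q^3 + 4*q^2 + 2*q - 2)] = (-25*q^4 + 40*q^3 - 41*q^2 + 28*q - 6)/(25*q^6 - 40*q^5 - 4*q^4 + 36*q^3 - 12*q^2 - 8*q + 4)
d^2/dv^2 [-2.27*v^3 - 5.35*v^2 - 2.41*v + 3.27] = -13.62*v - 10.7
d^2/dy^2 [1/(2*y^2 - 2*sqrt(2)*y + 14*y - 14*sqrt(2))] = (-y^2 - 7*y + sqrt(2)*y + (2*y - sqrt(2) + 7)^2 + 7*sqrt(2))/(y^2 - sqrt(2)*y + 7*y - 7*sqrt(2))^3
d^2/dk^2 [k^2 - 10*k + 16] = 2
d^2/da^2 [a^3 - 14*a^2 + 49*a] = 6*a - 28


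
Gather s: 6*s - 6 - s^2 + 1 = -s^2 + 6*s - 5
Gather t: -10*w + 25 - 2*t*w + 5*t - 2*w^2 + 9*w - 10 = t*(5 - 2*w) - 2*w^2 - w + 15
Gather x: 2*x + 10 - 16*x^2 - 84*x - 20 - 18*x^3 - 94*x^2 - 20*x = -18*x^3 - 110*x^2 - 102*x - 10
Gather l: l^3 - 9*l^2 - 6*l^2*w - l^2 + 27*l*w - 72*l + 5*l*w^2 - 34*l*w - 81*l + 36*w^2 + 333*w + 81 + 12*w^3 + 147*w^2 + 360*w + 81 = l^3 + l^2*(-6*w - 10) + l*(5*w^2 - 7*w - 153) + 12*w^3 + 183*w^2 + 693*w + 162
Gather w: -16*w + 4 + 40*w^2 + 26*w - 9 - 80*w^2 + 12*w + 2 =-40*w^2 + 22*w - 3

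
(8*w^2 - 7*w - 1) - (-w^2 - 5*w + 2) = 9*w^2 - 2*w - 3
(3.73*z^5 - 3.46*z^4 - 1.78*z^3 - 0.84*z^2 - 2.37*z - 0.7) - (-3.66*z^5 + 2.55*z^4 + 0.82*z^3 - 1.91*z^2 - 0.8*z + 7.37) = 7.39*z^5 - 6.01*z^4 - 2.6*z^3 + 1.07*z^2 - 1.57*z - 8.07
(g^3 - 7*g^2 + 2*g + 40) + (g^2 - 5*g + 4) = g^3 - 6*g^2 - 3*g + 44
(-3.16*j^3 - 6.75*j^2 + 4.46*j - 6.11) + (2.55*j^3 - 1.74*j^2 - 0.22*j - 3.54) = -0.61*j^3 - 8.49*j^2 + 4.24*j - 9.65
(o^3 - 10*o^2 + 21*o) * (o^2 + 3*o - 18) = o^5 - 7*o^4 - 27*o^3 + 243*o^2 - 378*o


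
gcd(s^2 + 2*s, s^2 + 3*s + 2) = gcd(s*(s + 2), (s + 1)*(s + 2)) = s + 2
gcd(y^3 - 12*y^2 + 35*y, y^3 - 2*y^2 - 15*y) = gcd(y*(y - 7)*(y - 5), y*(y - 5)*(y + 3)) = y^2 - 5*y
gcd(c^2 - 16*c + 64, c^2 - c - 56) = c - 8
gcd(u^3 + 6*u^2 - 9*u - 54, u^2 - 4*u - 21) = u + 3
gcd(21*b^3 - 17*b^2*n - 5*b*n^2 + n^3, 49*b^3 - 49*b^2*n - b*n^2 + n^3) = 7*b^2 - 8*b*n + n^2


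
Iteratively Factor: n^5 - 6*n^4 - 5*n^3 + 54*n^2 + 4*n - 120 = (n + 2)*(n^4 - 8*n^3 + 11*n^2 + 32*n - 60) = (n - 3)*(n + 2)*(n^3 - 5*n^2 - 4*n + 20) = (n - 3)*(n - 2)*(n + 2)*(n^2 - 3*n - 10) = (n - 3)*(n - 2)*(n + 2)^2*(n - 5)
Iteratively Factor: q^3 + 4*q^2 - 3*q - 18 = (q + 3)*(q^2 + q - 6) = (q + 3)^2*(q - 2)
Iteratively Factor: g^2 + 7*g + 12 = (g + 3)*(g + 4)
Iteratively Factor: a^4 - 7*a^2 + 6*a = (a)*(a^3 - 7*a + 6) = a*(a + 3)*(a^2 - 3*a + 2) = a*(a - 1)*(a + 3)*(a - 2)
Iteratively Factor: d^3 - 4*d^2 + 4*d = (d - 2)*(d^2 - 2*d) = d*(d - 2)*(d - 2)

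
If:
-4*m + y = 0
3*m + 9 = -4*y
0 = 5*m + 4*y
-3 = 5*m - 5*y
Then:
No Solution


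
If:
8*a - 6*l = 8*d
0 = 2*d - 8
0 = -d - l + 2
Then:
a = 5/2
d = 4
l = -2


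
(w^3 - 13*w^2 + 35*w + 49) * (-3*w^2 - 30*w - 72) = -3*w^5 + 9*w^4 + 213*w^3 - 261*w^2 - 3990*w - 3528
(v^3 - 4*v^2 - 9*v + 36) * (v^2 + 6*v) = v^5 + 2*v^4 - 33*v^3 - 18*v^2 + 216*v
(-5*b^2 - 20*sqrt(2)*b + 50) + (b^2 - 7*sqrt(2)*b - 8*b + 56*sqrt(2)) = -4*b^2 - 27*sqrt(2)*b - 8*b + 50 + 56*sqrt(2)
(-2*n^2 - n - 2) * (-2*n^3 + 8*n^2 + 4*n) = 4*n^5 - 14*n^4 - 12*n^3 - 20*n^2 - 8*n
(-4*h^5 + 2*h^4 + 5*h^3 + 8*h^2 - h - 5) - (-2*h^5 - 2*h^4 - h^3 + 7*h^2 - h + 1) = -2*h^5 + 4*h^4 + 6*h^3 + h^2 - 6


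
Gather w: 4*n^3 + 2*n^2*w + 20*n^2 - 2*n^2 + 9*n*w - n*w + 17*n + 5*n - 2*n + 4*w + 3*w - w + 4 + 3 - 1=4*n^3 + 18*n^2 + 20*n + w*(2*n^2 + 8*n + 6) + 6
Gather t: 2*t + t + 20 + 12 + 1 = 3*t + 33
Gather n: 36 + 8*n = 8*n + 36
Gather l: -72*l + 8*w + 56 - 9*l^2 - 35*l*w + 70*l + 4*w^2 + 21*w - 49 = -9*l^2 + l*(-35*w - 2) + 4*w^2 + 29*w + 7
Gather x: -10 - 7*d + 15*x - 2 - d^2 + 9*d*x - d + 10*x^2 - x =-d^2 - 8*d + 10*x^2 + x*(9*d + 14) - 12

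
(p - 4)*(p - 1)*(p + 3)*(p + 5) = p^4 + 3*p^3 - 21*p^2 - 43*p + 60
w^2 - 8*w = w*(w - 8)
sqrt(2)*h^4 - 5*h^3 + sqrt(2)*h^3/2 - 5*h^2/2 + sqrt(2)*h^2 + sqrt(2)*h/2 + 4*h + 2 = (h + 1/2)*(h - 2*sqrt(2))*(h - sqrt(2))*(sqrt(2)*h + 1)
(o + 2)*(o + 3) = o^2 + 5*o + 6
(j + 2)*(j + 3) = j^2 + 5*j + 6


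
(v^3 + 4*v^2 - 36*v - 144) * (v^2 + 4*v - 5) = v^5 + 8*v^4 - 25*v^3 - 308*v^2 - 396*v + 720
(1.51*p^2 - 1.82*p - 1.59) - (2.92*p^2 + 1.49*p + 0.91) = -1.41*p^2 - 3.31*p - 2.5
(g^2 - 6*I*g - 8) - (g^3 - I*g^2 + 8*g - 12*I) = -g^3 + g^2 + I*g^2 - 8*g - 6*I*g - 8 + 12*I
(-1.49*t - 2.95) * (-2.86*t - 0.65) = 4.2614*t^2 + 9.4055*t + 1.9175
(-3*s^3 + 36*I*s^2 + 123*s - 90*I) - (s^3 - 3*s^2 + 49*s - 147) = -4*s^3 + 3*s^2 + 36*I*s^2 + 74*s + 147 - 90*I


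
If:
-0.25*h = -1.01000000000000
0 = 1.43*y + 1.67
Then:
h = 4.04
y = -1.17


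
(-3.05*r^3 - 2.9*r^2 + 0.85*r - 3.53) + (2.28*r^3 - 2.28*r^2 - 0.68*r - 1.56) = -0.77*r^3 - 5.18*r^2 + 0.17*r - 5.09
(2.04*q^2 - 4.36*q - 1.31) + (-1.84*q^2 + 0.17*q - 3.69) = 0.2*q^2 - 4.19*q - 5.0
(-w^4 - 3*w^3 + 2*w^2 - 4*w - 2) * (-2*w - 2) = 2*w^5 + 8*w^4 + 2*w^3 + 4*w^2 + 12*w + 4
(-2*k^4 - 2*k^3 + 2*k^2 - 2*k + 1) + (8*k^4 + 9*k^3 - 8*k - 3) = 6*k^4 + 7*k^3 + 2*k^2 - 10*k - 2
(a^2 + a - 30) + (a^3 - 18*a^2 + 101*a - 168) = a^3 - 17*a^2 + 102*a - 198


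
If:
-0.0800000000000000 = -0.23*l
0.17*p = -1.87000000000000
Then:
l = 0.35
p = -11.00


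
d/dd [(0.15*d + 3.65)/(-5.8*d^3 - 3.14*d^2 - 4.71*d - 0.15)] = (1.74*d^3 + 63.981*d^2 + 22.922*d + 17.169)/(33.64*d^6 + 36.424*d^5 + 64.4956*d^4 + 31.3188*d^3 + 23.1261*d^2 + 1.413*d + 0.0225)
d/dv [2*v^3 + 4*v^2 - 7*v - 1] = 6*v^2 + 8*v - 7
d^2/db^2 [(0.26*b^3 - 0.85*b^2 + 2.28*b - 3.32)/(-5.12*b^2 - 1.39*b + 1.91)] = (-1.4210854715202e-14*b^5 - 137.7261*b^3 + 576.206412*b^2 + 2.29616400000006*b + 71.858458)/(134.217728*b^6 + 109.314048*b^5 - 120.531456*b^4 - 78.872909*b^3 + 44.963883*b^2 + 15.212577*b - 6.967871)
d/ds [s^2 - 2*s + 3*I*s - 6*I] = 2*s - 2 + 3*I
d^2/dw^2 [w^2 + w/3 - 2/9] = 2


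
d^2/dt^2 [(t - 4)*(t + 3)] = 2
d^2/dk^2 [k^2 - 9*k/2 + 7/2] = 2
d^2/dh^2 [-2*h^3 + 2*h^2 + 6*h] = 4 - 12*h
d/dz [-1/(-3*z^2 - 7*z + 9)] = (-6*z - 7)/(3*z^2 + 7*z - 9)^2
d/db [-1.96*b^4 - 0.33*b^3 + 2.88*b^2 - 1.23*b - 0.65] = -7.84*b^3 - 0.99*b^2 + 5.76*b - 1.23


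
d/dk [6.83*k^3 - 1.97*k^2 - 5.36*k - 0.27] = 20.49*k^2 - 3.94*k - 5.36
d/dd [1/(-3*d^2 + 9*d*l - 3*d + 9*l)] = (2*d - 3*l + 1)/(3*(d^2 - 3*d*l + d - 3*l)^2)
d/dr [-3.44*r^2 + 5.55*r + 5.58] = 5.55 - 6.88*r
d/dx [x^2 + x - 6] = 2*x + 1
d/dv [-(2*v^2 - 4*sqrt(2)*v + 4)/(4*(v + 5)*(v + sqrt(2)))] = (2*(-v + sqrt(2))*(v + 5)*(v + sqrt(2)) + (v + 5)*(v^2 - 2*sqrt(2)*v + 2) + (v + sqrt(2))*(v^2 - 2*sqrt(2)*v + 2))/(2*(v + 5)^2*(v + sqrt(2))^2)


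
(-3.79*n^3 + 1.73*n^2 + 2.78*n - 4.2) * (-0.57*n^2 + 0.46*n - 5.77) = 2.1603*n^5 - 2.7295*n^4 + 21.0795*n^3 - 6.3093*n^2 - 17.9726*n + 24.234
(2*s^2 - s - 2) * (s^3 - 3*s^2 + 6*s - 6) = 2*s^5 - 7*s^4 + 13*s^3 - 12*s^2 - 6*s + 12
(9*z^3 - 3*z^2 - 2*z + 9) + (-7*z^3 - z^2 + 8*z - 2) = 2*z^3 - 4*z^2 + 6*z + 7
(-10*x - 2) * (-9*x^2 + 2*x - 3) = 90*x^3 - 2*x^2 + 26*x + 6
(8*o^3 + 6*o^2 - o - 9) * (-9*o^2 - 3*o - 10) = -72*o^5 - 78*o^4 - 89*o^3 + 24*o^2 + 37*o + 90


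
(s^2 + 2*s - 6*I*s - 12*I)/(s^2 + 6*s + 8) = (s - 6*I)/(s + 4)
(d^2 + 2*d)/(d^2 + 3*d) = (d + 2)/(d + 3)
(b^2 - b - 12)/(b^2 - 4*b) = (b + 3)/b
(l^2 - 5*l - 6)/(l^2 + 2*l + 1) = (l - 6)/(l + 1)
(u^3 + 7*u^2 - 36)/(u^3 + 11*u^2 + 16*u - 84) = (u + 3)/(u + 7)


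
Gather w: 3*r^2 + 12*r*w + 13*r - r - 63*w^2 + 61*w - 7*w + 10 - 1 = 3*r^2 + 12*r - 63*w^2 + w*(12*r + 54) + 9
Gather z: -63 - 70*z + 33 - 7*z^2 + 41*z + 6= -7*z^2 - 29*z - 24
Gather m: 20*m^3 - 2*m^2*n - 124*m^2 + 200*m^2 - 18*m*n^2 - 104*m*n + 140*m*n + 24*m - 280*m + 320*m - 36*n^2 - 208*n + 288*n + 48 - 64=20*m^3 + m^2*(76 - 2*n) + m*(-18*n^2 + 36*n + 64) - 36*n^2 + 80*n - 16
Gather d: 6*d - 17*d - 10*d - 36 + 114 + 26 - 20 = 84 - 21*d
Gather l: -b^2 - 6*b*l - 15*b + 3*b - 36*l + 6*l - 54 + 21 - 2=-b^2 - 12*b + l*(-6*b - 30) - 35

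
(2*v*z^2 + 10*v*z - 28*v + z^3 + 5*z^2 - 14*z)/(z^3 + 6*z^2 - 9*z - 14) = (2*v + z)/(z + 1)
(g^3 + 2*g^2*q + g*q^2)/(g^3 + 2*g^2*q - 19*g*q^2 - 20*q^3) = g*(-g - q)/(-g^2 - g*q + 20*q^2)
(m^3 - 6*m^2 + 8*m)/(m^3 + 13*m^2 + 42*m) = (m^2 - 6*m + 8)/(m^2 + 13*m + 42)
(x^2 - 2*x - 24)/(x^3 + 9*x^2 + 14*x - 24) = (x - 6)/(x^2 + 5*x - 6)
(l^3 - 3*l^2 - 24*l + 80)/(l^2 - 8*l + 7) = (l^3 - 3*l^2 - 24*l + 80)/(l^2 - 8*l + 7)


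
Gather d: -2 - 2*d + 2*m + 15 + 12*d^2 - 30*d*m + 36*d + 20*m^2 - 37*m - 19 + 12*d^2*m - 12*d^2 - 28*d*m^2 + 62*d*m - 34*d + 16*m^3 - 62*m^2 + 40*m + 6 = 12*d^2*m + d*(-28*m^2 + 32*m) + 16*m^3 - 42*m^2 + 5*m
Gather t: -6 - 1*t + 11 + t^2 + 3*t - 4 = t^2 + 2*t + 1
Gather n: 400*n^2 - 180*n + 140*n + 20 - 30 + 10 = 400*n^2 - 40*n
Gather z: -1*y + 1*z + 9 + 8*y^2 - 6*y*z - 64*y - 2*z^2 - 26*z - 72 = 8*y^2 - 65*y - 2*z^2 + z*(-6*y - 25) - 63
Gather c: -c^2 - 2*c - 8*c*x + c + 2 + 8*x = -c^2 + c*(-8*x - 1) + 8*x + 2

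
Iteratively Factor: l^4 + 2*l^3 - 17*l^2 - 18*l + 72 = (l + 3)*(l^3 - l^2 - 14*l + 24) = (l + 3)*(l + 4)*(l^2 - 5*l + 6) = (l - 3)*(l + 3)*(l + 4)*(l - 2)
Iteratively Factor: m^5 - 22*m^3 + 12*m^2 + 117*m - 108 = (m - 1)*(m^4 + m^3 - 21*m^2 - 9*m + 108) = (m - 3)*(m - 1)*(m^3 + 4*m^2 - 9*m - 36) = (m - 3)*(m - 1)*(m + 4)*(m^2 - 9) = (m - 3)^2*(m - 1)*(m + 4)*(m + 3)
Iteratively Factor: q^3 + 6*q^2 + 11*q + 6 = (q + 1)*(q^2 + 5*q + 6) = (q + 1)*(q + 2)*(q + 3)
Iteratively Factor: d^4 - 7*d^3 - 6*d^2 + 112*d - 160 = (d + 4)*(d^3 - 11*d^2 + 38*d - 40) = (d - 4)*(d + 4)*(d^2 - 7*d + 10) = (d - 5)*(d - 4)*(d + 4)*(d - 2)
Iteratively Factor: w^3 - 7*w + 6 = (w - 2)*(w^2 + 2*w - 3) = (w - 2)*(w - 1)*(w + 3)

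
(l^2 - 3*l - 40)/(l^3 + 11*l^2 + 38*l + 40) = (l - 8)/(l^2 + 6*l + 8)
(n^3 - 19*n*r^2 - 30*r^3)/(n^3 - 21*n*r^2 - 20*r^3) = (n^2 + 5*n*r + 6*r^2)/(n^2 + 5*n*r + 4*r^2)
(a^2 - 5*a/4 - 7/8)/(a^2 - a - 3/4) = (4*a - 7)/(2*(2*a - 3))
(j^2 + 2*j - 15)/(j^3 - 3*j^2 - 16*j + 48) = (j + 5)/(j^2 - 16)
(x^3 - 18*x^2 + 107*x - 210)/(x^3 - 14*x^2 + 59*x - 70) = (x - 6)/(x - 2)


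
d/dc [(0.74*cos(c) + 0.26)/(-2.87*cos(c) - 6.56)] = 4.1082*sin(c)/(2.87*cos(c) + 6.56)^2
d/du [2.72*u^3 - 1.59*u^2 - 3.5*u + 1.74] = 8.16*u^2 - 3.18*u - 3.5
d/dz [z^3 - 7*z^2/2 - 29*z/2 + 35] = 3*z^2 - 7*z - 29/2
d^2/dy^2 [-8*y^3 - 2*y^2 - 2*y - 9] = -48*y - 4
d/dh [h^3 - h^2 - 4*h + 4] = 3*h^2 - 2*h - 4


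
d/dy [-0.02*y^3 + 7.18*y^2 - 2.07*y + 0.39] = -0.06*y^2 + 14.36*y - 2.07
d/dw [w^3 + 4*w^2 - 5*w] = 3*w^2 + 8*w - 5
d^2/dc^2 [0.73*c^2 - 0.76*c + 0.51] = 1.46000000000000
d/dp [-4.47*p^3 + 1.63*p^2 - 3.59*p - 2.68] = -13.41*p^2 + 3.26*p - 3.59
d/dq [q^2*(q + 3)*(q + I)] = q*(4*q^2 + 3*q*(3 + I) + 6*I)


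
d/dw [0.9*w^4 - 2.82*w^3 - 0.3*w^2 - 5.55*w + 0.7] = 3.6*w^3 - 8.46*w^2 - 0.6*w - 5.55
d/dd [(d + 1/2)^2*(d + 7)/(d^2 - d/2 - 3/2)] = (4*d^4 - 4*d^3 - 63*d^2 - 110*d - 40)/(4*d^4 - 4*d^3 - 11*d^2 + 6*d + 9)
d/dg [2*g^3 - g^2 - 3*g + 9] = 6*g^2 - 2*g - 3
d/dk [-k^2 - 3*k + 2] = -2*k - 3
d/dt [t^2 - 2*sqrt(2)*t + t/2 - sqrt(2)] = 2*t - 2*sqrt(2) + 1/2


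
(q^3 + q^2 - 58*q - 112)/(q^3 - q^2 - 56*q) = (q + 2)/q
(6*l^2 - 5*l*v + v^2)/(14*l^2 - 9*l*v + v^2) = (-3*l + v)/(-7*l + v)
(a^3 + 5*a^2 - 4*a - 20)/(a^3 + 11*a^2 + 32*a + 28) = (a^2 + 3*a - 10)/(a^2 + 9*a + 14)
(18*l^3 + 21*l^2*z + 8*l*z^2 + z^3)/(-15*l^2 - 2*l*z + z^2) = (6*l^2 + 5*l*z + z^2)/(-5*l + z)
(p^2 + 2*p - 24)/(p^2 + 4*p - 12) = (p - 4)/(p - 2)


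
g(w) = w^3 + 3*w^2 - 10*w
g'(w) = 3*w^2 + 6*w - 10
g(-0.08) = 0.82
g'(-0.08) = -10.46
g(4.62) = 116.44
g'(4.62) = 81.75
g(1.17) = -5.99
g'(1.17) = 1.13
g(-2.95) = 29.94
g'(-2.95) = -1.59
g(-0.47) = 5.26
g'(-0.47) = -12.16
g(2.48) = 8.90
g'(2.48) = 23.33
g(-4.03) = 23.57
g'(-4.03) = 14.54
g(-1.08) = 13.04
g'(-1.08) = -12.98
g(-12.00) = -1176.00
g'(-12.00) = 350.00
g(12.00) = 2040.00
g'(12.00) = 494.00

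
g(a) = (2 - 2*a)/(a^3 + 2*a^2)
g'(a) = (2 - 2*a)*(-3*a^2 - 4*a)/(a^3 + 2*a^2)^2 - 2/(a^3 + 2*a^2) = 2*(2*a^2 - a - 4)/(a^3*(a^2 + 4*a + 4))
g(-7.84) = -0.05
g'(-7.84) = -0.02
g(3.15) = -0.08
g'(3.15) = 0.03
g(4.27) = -0.06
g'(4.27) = 0.02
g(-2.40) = -2.95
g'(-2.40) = -8.97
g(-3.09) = -0.79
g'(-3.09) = -1.04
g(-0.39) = 11.35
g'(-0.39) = 43.00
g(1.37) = -0.12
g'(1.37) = -0.11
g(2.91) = -0.09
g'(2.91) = 0.03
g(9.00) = -0.02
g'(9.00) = 0.00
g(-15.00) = -0.01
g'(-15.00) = 0.00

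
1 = 1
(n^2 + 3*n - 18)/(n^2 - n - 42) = (n - 3)/(n - 7)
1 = 1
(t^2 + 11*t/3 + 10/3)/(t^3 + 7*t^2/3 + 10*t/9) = 3*(t + 2)/(t*(3*t + 2))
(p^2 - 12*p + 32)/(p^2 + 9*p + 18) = (p^2 - 12*p + 32)/(p^2 + 9*p + 18)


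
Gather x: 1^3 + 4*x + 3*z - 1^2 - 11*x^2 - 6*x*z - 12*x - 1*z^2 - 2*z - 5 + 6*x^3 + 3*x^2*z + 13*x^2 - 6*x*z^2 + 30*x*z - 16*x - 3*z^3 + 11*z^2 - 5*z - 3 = 6*x^3 + x^2*(3*z + 2) + x*(-6*z^2 + 24*z - 24) - 3*z^3 + 10*z^2 - 4*z - 8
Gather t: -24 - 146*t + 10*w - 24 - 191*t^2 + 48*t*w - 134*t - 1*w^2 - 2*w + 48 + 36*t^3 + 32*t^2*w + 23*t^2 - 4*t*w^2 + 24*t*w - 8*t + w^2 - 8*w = 36*t^3 + t^2*(32*w - 168) + t*(-4*w^2 + 72*w - 288)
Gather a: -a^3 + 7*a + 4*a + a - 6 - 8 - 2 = -a^3 + 12*a - 16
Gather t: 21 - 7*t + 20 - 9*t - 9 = 32 - 16*t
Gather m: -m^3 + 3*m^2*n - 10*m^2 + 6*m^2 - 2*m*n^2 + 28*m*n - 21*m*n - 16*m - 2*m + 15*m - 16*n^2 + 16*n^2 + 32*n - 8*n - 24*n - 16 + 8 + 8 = -m^3 + m^2*(3*n - 4) + m*(-2*n^2 + 7*n - 3)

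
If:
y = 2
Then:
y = 2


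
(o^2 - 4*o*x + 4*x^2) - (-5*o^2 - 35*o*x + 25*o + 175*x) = 6*o^2 + 31*o*x - 25*o + 4*x^2 - 175*x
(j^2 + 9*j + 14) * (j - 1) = j^3 + 8*j^2 + 5*j - 14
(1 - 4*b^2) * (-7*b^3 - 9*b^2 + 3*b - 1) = 28*b^5 + 36*b^4 - 19*b^3 - 5*b^2 + 3*b - 1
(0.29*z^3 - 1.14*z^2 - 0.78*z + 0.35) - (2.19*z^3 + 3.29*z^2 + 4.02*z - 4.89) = -1.9*z^3 - 4.43*z^2 - 4.8*z + 5.24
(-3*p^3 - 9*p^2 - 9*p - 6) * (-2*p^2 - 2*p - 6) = 6*p^5 + 24*p^4 + 54*p^3 + 84*p^2 + 66*p + 36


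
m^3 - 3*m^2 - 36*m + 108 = (m - 6)*(m - 3)*(m + 6)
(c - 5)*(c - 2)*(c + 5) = c^3 - 2*c^2 - 25*c + 50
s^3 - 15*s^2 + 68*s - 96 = (s - 8)*(s - 4)*(s - 3)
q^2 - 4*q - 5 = (q - 5)*(q + 1)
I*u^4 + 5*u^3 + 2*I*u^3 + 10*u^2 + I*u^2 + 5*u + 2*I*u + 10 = (u + 2)*(u - 5*I)*(u + I)*(I*u + 1)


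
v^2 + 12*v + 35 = (v + 5)*(v + 7)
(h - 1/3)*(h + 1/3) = h^2 - 1/9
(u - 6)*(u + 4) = u^2 - 2*u - 24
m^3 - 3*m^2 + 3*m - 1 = (m - 1)^3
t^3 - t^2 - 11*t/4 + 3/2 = (t - 2)*(t - 1/2)*(t + 3/2)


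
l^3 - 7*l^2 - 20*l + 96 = (l - 8)*(l - 3)*(l + 4)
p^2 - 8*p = p*(p - 8)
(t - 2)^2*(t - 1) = t^3 - 5*t^2 + 8*t - 4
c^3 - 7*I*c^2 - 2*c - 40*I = (c - 5*I)*(c - 4*I)*(c + 2*I)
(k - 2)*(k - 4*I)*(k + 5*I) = k^3 - 2*k^2 + I*k^2 + 20*k - 2*I*k - 40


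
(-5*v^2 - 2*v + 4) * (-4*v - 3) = 20*v^3 + 23*v^2 - 10*v - 12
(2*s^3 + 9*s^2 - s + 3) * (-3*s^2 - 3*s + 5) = -6*s^5 - 33*s^4 - 14*s^3 + 39*s^2 - 14*s + 15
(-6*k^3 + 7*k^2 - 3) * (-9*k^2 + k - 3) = 54*k^5 - 69*k^4 + 25*k^3 + 6*k^2 - 3*k + 9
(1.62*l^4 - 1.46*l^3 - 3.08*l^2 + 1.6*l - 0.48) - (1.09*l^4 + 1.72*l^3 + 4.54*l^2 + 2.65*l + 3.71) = 0.53*l^4 - 3.18*l^3 - 7.62*l^2 - 1.05*l - 4.19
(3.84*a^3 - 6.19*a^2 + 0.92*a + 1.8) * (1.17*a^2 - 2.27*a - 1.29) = 4.4928*a^5 - 15.9591*a^4 + 10.1741*a^3 + 8.0027*a^2 - 5.2728*a - 2.322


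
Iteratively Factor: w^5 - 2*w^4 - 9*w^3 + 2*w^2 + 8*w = (w - 4)*(w^4 + 2*w^3 - w^2 - 2*w) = w*(w - 4)*(w^3 + 2*w^2 - w - 2) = w*(w - 4)*(w + 2)*(w^2 - 1) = w*(w - 4)*(w - 1)*(w + 2)*(w + 1)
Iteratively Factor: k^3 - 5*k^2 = (k)*(k^2 - 5*k) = k^2*(k - 5)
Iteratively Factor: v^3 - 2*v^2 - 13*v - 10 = (v + 1)*(v^2 - 3*v - 10) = (v + 1)*(v + 2)*(v - 5)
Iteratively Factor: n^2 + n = (n)*(n + 1)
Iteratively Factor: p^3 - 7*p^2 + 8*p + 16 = (p + 1)*(p^2 - 8*p + 16) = (p - 4)*(p + 1)*(p - 4)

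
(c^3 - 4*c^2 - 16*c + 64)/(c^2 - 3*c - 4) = (c^2 - 16)/(c + 1)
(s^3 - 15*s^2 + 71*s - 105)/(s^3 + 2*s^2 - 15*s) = (s^2 - 12*s + 35)/(s*(s + 5))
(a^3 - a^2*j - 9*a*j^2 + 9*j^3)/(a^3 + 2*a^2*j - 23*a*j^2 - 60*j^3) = (a^2 - 4*a*j + 3*j^2)/(a^2 - a*j - 20*j^2)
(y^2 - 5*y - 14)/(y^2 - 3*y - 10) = (y - 7)/(y - 5)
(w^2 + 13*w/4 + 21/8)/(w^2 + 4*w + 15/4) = (4*w + 7)/(2*(2*w + 5))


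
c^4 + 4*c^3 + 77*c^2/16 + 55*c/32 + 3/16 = (c + 1/4)^2*(c + 3/2)*(c + 2)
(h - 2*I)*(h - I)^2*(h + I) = h^4 - 3*I*h^3 - h^2 - 3*I*h - 2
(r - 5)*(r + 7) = r^2 + 2*r - 35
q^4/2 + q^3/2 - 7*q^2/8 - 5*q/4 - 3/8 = (q/2 + 1/2)*(q - 3/2)*(q + 1/2)*(q + 1)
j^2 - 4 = (j - 2)*(j + 2)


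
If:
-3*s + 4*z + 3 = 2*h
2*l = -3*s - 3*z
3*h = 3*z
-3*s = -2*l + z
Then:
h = -3/4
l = 3/8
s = 1/2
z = -3/4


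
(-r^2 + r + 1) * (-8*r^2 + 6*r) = 8*r^4 - 14*r^3 - 2*r^2 + 6*r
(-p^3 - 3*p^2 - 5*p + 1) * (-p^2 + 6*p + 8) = p^5 - 3*p^4 - 21*p^3 - 55*p^2 - 34*p + 8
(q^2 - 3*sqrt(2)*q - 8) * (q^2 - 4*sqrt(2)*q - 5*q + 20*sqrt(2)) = q^4 - 7*sqrt(2)*q^3 - 5*q^3 + 16*q^2 + 35*sqrt(2)*q^2 - 80*q + 32*sqrt(2)*q - 160*sqrt(2)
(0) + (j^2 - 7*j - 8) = j^2 - 7*j - 8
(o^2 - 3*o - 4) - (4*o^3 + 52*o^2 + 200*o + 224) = -4*o^3 - 51*o^2 - 203*o - 228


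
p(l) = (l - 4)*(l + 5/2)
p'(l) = 2*l - 3/2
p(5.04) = 7.84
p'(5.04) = 8.58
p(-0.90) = -7.84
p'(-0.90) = -3.30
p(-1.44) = -5.77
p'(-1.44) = -4.38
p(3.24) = -4.36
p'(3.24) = 4.98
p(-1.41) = -5.90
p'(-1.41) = -4.32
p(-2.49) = -0.06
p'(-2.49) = -6.48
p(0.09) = -10.13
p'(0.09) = -1.32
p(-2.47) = -0.19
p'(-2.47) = -6.44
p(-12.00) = 152.00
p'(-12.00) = -25.50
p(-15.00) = 237.50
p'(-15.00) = -31.50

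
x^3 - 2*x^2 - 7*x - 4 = (x - 4)*(x + 1)^2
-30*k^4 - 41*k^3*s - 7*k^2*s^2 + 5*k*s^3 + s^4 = (-3*k + s)*(k + s)*(2*k + s)*(5*k + s)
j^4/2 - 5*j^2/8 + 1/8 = (j/2 + 1/2)*(j - 1)*(j - 1/2)*(j + 1/2)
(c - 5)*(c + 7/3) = c^2 - 8*c/3 - 35/3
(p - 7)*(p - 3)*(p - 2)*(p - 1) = p^4 - 13*p^3 + 53*p^2 - 83*p + 42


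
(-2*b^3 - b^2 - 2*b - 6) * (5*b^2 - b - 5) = -10*b^5 - 3*b^4 + b^3 - 23*b^2 + 16*b + 30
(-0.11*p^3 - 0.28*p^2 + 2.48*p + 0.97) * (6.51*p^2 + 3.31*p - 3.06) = -0.7161*p^5 - 2.1869*p^4 + 15.5546*p^3 + 15.3803*p^2 - 4.3781*p - 2.9682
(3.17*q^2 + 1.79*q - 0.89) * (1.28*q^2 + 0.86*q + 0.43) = 4.0576*q^4 + 5.0174*q^3 + 1.7633*q^2 + 0.00430000000000008*q - 0.3827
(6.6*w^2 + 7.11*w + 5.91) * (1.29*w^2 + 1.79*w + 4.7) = 8.514*w^4 + 20.9859*w^3 + 51.3708*w^2 + 43.9959*w + 27.777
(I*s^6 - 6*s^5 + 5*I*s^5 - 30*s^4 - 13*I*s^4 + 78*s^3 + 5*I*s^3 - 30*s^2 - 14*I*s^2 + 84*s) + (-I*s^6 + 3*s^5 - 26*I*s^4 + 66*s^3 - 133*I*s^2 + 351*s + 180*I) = -3*s^5 + 5*I*s^5 - 30*s^4 - 39*I*s^4 + 144*s^3 + 5*I*s^3 - 30*s^2 - 147*I*s^2 + 435*s + 180*I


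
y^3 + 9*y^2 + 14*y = y*(y + 2)*(y + 7)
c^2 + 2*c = c*(c + 2)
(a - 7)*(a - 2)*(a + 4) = a^3 - 5*a^2 - 22*a + 56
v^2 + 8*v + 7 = (v + 1)*(v + 7)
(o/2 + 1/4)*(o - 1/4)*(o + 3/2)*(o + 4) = o^4/2 + 23*o^3/8 + 29*o^2/8 + 13*o/32 - 3/8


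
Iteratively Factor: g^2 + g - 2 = (g - 1)*(g + 2)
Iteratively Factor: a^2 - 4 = (a + 2)*(a - 2)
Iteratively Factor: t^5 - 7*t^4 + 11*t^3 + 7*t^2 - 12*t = (t + 1)*(t^4 - 8*t^3 + 19*t^2 - 12*t) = t*(t + 1)*(t^3 - 8*t^2 + 19*t - 12) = t*(t - 3)*(t + 1)*(t^2 - 5*t + 4) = t*(t - 3)*(t - 1)*(t + 1)*(t - 4)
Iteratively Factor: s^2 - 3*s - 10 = (s - 5)*(s + 2)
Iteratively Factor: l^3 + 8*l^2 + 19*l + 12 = (l + 4)*(l^2 + 4*l + 3) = (l + 1)*(l + 4)*(l + 3)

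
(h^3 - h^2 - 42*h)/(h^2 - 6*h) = (h^2 - h - 42)/(h - 6)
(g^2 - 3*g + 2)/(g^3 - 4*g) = (g - 1)/(g*(g + 2))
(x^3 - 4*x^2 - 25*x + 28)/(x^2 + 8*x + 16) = (x^2 - 8*x + 7)/(x + 4)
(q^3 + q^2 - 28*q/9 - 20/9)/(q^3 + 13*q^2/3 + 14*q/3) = (9*q^2 - 9*q - 10)/(3*q*(3*q + 7))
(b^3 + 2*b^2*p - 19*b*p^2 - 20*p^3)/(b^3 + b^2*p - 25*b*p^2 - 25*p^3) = (-b + 4*p)/(-b + 5*p)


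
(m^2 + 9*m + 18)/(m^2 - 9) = (m + 6)/(m - 3)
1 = 1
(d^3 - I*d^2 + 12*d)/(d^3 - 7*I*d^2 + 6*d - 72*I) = d/(d - 6*I)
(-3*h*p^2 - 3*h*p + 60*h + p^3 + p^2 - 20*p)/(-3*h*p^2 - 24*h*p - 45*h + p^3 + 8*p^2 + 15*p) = (p - 4)/(p + 3)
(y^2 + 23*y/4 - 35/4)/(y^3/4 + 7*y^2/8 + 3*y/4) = 2*(4*y^2 + 23*y - 35)/(y*(2*y^2 + 7*y + 6))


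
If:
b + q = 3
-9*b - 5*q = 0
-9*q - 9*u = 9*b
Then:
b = -15/4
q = 27/4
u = -3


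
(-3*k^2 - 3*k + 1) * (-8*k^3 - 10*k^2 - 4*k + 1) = 24*k^5 + 54*k^4 + 34*k^3 - k^2 - 7*k + 1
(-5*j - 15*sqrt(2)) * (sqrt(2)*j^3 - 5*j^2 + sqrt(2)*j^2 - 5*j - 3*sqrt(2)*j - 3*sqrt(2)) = -5*sqrt(2)*j^4 - 5*sqrt(2)*j^3 - 5*j^3 - 5*j^2 + 90*sqrt(2)*j^2 + 90*j + 90*sqrt(2)*j + 90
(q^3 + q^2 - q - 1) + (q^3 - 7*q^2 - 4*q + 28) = 2*q^3 - 6*q^2 - 5*q + 27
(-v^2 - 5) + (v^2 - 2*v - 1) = -2*v - 6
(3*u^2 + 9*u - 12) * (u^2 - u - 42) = 3*u^4 + 6*u^3 - 147*u^2 - 366*u + 504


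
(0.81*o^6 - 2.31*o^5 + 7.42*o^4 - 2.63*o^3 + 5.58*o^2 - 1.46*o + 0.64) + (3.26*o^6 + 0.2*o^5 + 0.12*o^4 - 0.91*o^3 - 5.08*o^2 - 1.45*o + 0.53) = 4.07*o^6 - 2.11*o^5 + 7.54*o^4 - 3.54*o^3 + 0.5*o^2 - 2.91*o + 1.17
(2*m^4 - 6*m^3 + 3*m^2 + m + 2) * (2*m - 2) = 4*m^5 - 16*m^4 + 18*m^3 - 4*m^2 + 2*m - 4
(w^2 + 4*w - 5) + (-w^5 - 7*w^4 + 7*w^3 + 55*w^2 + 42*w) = -w^5 - 7*w^4 + 7*w^3 + 56*w^2 + 46*w - 5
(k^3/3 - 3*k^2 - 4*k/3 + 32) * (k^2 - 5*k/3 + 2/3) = k^5/3 - 32*k^4/9 + 35*k^3/9 + 290*k^2/9 - 488*k/9 + 64/3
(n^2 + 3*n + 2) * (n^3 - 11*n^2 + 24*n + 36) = n^5 - 8*n^4 - 7*n^3 + 86*n^2 + 156*n + 72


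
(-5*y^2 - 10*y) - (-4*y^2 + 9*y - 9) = -y^2 - 19*y + 9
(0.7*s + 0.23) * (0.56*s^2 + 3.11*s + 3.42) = 0.392*s^3 + 2.3058*s^2 + 3.1093*s + 0.7866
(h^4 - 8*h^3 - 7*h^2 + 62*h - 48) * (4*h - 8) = 4*h^5 - 40*h^4 + 36*h^3 + 304*h^2 - 688*h + 384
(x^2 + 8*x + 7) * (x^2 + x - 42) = x^4 + 9*x^3 - 27*x^2 - 329*x - 294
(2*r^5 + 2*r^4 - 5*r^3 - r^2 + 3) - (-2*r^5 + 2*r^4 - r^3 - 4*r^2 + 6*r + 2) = 4*r^5 - 4*r^3 + 3*r^2 - 6*r + 1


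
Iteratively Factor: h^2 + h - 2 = (h + 2)*(h - 1)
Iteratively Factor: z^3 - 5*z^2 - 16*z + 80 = (z + 4)*(z^2 - 9*z + 20) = (z - 4)*(z + 4)*(z - 5)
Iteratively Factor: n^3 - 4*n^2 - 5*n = (n - 5)*(n^2 + n) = n*(n - 5)*(n + 1)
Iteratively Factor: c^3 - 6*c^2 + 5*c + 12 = (c - 4)*(c^2 - 2*c - 3) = (c - 4)*(c + 1)*(c - 3)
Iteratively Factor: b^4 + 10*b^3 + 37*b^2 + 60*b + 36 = (b + 2)*(b^3 + 8*b^2 + 21*b + 18) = (b + 2)*(b + 3)*(b^2 + 5*b + 6) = (b + 2)*(b + 3)^2*(b + 2)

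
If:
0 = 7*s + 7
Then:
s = -1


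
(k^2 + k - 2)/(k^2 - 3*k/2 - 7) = 2*(k - 1)/(2*k - 7)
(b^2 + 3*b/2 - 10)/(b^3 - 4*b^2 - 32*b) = (b - 5/2)/(b*(b - 8))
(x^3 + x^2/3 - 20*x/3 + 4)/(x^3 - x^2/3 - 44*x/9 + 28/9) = 3*(x + 3)/(3*x + 7)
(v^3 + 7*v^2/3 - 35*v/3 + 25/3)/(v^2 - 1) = (3*v^2 + 10*v - 25)/(3*(v + 1))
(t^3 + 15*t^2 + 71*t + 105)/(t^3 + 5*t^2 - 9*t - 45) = (t + 7)/(t - 3)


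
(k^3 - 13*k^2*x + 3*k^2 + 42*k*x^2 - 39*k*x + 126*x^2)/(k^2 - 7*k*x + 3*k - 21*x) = k - 6*x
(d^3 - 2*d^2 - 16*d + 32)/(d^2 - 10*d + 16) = (d^2 - 16)/(d - 8)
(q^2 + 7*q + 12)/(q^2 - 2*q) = (q^2 + 7*q + 12)/(q*(q - 2))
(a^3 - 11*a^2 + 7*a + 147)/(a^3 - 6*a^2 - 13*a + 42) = (a - 7)/(a - 2)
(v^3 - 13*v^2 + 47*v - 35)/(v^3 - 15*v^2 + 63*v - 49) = (v - 5)/(v - 7)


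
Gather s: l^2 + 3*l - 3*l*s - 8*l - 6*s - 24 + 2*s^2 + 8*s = l^2 - 5*l + 2*s^2 + s*(2 - 3*l) - 24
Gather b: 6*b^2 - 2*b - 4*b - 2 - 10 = 6*b^2 - 6*b - 12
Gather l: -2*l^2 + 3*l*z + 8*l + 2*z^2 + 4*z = -2*l^2 + l*(3*z + 8) + 2*z^2 + 4*z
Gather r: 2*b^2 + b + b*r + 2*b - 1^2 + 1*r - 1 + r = 2*b^2 + 3*b + r*(b + 2) - 2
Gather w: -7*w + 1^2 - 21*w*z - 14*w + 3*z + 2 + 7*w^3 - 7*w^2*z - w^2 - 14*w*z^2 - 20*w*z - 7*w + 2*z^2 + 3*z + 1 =7*w^3 + w^2*(-7*z - 1) + w*(-14*z^2 - 41*z - 28) + 2*z^2 + 6*z + 4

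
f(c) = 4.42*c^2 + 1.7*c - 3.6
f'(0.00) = 1.70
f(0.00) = -3.60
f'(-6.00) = -51.34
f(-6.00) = 145.32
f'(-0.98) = -6.96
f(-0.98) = -1.02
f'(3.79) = 35.20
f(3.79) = 66.33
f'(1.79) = 17.52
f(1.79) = 13.61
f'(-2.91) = -24.02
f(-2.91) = 28.88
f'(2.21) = 21.24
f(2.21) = 21.74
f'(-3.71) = -31.10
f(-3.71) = 50.93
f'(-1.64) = -12.80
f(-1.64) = 5.50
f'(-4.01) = -33.75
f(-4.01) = 60.66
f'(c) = 8.84*c + 1.7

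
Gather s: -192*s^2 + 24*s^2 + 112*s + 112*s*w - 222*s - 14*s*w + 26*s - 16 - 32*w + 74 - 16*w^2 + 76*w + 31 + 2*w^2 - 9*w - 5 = -168*s^2 + s*(98*w - 84) - 14*w^2 + 35*w + 84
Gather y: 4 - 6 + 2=0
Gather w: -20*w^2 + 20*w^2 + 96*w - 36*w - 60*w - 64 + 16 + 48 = 0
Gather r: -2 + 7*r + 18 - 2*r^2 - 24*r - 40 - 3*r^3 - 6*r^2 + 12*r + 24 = -3*r^3 - 8*r^2 - 5*r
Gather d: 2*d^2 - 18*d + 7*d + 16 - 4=2*d^2 - 11*d + 12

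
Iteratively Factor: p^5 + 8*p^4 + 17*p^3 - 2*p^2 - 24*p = (p + 4)*(p^4 + 4*p^3 + p^2 - 6*p) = (p + 3)*(p + 4)*(p^3 + p^2 - 2*p) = (p - 1)*(p + 3)*(p + 4)*(p^2 + 2*p) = p*(p - 1)*(p + 3)*(p + 4)*(p + 2)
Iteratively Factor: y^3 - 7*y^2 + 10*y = (y - 5)*(y^2 - 2*y) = (y - 5)*(y - 2)*(y)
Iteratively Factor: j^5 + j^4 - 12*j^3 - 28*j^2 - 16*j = (j + 2)*(j^4 - j^3 - 10*j^2 - 8*j) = (j - 4)*(j + 2)*(j^3 + 3*j^2 + 2*j) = (j - 4)*(j + 2)^2*(j^2 + j) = j*(j - 4)*(j + 2)^2*(j + 1)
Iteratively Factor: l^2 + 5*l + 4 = (l + 4)*(l + 1)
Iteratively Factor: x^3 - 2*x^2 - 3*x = (x)*(x^2 - 2*x - 3) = x*(x - 3)*(x + 1)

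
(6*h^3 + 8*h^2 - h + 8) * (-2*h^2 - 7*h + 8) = -12*h^5 - 58*h^4 - 6*h^3 + 55*h^2 - 64*h + 64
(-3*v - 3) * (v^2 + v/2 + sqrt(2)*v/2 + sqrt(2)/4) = -3*v^3 - 9*v^2/2 - 3*sqrt(2)*v^2/2 - 9*sqrt(2)*v/4 - 3*v/2 - 3*sqrt(2)/4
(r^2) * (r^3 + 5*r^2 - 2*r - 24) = r^5 + 5*r^4 - 2*r^3 - 24*r^2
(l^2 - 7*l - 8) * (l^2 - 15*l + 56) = l^4 - 22*l^3 + 153*l^2 - 272*l - 448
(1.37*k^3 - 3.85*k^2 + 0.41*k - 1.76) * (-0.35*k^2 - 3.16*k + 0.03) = -0.4795*k^5 - 2.9817*k^4 + 12.0636*k^3 - 0.7951*k^2 + 5.5739*k - 0.0528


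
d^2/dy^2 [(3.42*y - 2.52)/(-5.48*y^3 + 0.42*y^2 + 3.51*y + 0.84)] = (-616.223808*y^5 + 955.348128*y^4 - 225.57312*y^3 - 477.078336*y^2 + 99.129744*y + 80.482248)/(164.566592*y^9 - 37.838304*y^8 - 313.320096*y^7 - 27.279*y^6 + 212.285016*y^5 + 80.975538*y^4 - 39.073455*y^3 - 31.935708*y^2 - 7.429968*y - 0.592704)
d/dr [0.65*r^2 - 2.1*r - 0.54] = 1.3*r - 2.1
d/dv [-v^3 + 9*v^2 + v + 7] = -3*v^2 + 18*v + 1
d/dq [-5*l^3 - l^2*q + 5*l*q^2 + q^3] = -l^2 + 10*l*q + 3*q^2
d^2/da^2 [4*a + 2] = 0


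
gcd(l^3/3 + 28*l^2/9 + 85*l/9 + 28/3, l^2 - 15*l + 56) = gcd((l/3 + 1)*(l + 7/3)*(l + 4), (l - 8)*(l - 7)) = 1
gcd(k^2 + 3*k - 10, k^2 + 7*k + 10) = k + 5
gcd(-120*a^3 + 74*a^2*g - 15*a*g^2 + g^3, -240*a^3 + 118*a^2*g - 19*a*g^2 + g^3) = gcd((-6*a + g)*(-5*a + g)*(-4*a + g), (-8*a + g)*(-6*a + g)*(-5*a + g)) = 30*a^2 - 11*a*g + g^2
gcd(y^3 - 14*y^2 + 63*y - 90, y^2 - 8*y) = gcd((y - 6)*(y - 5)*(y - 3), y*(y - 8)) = 1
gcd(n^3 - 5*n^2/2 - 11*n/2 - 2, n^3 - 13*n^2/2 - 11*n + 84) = n - 4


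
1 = 1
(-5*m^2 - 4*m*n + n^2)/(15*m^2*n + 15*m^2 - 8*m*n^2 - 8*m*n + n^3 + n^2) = (-m - n)/(3*m*n + 3*m - n^2 - n)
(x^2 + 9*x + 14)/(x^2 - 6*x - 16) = (x + 7)/(x - 8)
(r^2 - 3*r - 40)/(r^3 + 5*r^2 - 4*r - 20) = (r - 8)/(r^2 - 4)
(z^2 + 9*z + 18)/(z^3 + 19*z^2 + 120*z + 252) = (z + 3)/(z^2 + 13*z + 42)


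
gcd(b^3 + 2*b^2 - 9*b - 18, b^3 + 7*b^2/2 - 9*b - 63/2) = b^2 - 9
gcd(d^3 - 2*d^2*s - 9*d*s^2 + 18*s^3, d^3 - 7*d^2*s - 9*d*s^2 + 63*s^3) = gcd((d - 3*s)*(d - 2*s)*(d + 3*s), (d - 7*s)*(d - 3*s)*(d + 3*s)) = -d^2 + 9*s^2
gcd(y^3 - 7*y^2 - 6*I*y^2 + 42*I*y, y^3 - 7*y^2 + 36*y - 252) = y^2 + y*(-7 - 6*I) + 42*I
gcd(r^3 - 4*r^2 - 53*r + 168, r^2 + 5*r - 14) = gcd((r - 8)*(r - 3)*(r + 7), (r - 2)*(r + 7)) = r + 7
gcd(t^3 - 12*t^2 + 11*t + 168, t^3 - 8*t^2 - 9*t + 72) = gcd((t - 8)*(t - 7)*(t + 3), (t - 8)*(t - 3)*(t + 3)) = t^2 - 5*t - 24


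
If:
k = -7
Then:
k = -7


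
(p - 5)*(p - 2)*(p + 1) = p^3 - 6*p^2 + 3*p + 10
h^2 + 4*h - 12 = (h - 2)*(h + 6)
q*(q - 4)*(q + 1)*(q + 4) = q^4 + q^3 - 16*q^2 - 16*q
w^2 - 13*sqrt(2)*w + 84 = (w - 7*sqrt(2))*(w - 6*sqrt(2))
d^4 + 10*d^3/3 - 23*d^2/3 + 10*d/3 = d*(d - 1)*(d - 2/3)*(d + 5)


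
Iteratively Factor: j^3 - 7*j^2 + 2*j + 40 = (j - 4)*(j^2 - 3*j - 10) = (j - 4)*(j + 2)*(j - 5)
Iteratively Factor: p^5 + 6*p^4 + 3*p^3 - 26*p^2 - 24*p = (p + 4)*(p^4 + 2*p^3 - 5*p^2 - 6*p) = (p + 3)*(p + 4)*(p^3 - p^2 - 2*p) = (p - 2)*(p + 3)*(p + 4)*(p^2 + p) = p*(p - 2)*(p + 3)*(p + 4)*(p + 1)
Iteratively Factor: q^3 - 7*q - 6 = (q - 3)*(q^2 + 3*q + 2) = (q - 3)*(q + 2)*(q + 1)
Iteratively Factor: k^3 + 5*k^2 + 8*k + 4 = (k + 2)*(k^2 + 3*k + 2) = (k + 2)^2*(k + 1)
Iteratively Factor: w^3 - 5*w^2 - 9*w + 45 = (w - 3)*(w^2 - 2*w - 15) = (w - 5)*(w - 3)*(w + 3)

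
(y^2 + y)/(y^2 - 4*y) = (y + 1)/(y - 4)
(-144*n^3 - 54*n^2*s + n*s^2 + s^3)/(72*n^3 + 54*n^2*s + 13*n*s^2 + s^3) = (-8*n + s)/(4*n + s)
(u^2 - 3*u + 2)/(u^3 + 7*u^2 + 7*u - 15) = (u - 2)/(u^2 + 8*u + 15)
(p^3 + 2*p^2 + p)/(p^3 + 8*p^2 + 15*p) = (p^2 + 2*p + 1)/(p^2 + 8*p + 15)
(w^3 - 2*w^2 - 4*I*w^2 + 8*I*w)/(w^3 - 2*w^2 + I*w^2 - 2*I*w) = (w - 4*I)/(w + I)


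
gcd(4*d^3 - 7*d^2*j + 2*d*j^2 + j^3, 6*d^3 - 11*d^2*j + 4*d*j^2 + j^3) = d^2 - 2*d*j + j^2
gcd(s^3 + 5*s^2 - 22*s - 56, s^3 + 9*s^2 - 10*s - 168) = s^2 + 3*s - 28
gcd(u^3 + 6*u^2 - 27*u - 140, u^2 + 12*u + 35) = u + 7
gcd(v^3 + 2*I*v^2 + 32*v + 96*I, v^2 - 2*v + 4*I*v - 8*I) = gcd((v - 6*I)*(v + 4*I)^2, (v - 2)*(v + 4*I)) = v + 4*I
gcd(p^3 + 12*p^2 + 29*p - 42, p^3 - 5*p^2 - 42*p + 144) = p + 6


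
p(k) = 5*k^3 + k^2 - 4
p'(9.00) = 1233.00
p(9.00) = 3722.00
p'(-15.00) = 3345.00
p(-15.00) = -16654.00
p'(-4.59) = 306.84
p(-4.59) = -466.44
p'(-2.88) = 118.66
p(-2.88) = -115.14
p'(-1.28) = 22.02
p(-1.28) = -12.85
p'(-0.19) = 0.16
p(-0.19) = -4.00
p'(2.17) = 74.97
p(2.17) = 51.80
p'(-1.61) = 35.66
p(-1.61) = -22.27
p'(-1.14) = 17.21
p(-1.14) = -10.11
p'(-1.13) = 16.89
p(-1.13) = -9.94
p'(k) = 15*k^2 + 2*k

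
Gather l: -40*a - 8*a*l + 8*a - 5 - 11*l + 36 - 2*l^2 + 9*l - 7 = -32*a - 2*l^2 + l*(-8*a - 2) + 24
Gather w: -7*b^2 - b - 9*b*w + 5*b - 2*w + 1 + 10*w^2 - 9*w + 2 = -7*b^2 + 4*b + 10*w^2 + w*(-9*b - 11) + 3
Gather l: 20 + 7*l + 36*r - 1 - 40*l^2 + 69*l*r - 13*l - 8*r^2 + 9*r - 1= -40*l^2 + l*(69*r - 6) - 8*r^2 + 45*r + 18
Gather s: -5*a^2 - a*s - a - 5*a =-5*a^2 - a*s - 6*a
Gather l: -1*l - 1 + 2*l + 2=l + 1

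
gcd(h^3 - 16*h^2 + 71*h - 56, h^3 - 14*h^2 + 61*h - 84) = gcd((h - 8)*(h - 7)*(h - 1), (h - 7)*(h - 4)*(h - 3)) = h - 7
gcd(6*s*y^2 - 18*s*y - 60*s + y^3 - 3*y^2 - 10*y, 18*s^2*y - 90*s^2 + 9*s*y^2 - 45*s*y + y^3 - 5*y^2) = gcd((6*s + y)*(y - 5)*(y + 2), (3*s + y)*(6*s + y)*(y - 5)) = 6*s*y - 30*s + y^2 - 5*y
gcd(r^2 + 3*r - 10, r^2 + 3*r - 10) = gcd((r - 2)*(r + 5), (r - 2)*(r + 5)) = r^2 + 3*r - 10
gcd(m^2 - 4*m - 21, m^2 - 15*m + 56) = m - 7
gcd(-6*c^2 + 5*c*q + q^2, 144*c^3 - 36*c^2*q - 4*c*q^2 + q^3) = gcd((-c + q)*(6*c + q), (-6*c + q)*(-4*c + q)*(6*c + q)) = 6*c + q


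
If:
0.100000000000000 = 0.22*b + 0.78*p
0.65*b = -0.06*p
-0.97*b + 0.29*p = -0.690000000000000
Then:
No Solution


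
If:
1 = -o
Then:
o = -1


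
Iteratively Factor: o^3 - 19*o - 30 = (o - 5)*(o^2 + 5*o + 6) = (o - 5)*(o + 2)*(o + 3)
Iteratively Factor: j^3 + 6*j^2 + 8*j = (j + 2)*(j^2 + 4*j) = (j + 2)*(j + 4)*(j)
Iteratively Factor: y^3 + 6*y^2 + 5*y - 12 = (y - 1)*(y^2 + 7*y + 12) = (y - 1)*(y + 4)*(y + 3)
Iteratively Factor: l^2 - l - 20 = (l - 5)*(l + 4)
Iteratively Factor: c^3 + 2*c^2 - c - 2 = (c + 2)*(c^2 - 1) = (c + 1)*(c + 2)*(c - 1)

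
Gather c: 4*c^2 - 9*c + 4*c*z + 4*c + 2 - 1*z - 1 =4*c^2 + c*(4*z - 5) - z + 1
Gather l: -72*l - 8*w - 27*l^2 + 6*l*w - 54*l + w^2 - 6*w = -27*l^2 + l*(6*w - 126) + w^2 - 14*w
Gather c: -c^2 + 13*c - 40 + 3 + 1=-c^2 + 13*c - 36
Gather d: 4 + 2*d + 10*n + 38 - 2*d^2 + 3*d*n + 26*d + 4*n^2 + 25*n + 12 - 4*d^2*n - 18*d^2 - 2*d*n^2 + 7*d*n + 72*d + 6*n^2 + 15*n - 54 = d^2*(-4*n - 20) + d*(-2*n^2 + 10*n + 100) + 10*n^2 + 50*n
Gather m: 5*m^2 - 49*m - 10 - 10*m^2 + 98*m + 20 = -5*m^2 + 49*m + 10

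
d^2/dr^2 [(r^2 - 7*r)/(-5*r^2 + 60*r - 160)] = 2*(-5*r^3 + 96*r^2 - 672*r + 1664)/(5*(r^6 - 36*r^5 + 528*r^4 - 4032*r^3 + 16896*r^2 - 36864*r + 32768))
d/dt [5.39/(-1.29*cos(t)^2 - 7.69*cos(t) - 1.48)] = -(13.9062*cos(t) + 41.4491)*sin(t)/(1.29*cos(t)^2 + 7.69*cos(t) + 1.48)^2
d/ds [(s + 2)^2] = 2*s + 4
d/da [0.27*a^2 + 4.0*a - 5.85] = 0.54*a + 4.0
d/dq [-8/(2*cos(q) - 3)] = -16*sin(q)/(2*cos(q) - 3)^2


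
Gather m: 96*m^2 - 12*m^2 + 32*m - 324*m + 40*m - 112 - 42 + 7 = 84*m^2 - 252*m - 147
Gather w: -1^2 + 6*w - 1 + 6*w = 12*w - 2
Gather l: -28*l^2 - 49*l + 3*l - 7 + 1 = -28*l^2 - 46*l - 6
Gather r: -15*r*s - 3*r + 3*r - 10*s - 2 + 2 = -15*r*s - 10*s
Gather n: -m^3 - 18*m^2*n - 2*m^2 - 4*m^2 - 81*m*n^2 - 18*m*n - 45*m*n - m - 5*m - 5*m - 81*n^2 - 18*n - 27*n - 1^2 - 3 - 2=-m^3 - 6*m^2 - 11*m + n^2*(-81*m - 81) + n*(-18*m^2 - 63*m - 45) - 6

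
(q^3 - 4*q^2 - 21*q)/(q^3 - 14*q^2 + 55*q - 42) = q*(q + 3)/(q^2 - 7*q + 6)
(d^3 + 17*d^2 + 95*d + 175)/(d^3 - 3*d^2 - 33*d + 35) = (d^2 + 12*d + 35)/(d^2 - 8*d + 7)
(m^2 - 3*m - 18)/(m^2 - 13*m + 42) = (m + 3)/(m - 7)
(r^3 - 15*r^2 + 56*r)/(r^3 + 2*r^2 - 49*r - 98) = r*(r - 8)/(r^2 + 9*r + 14)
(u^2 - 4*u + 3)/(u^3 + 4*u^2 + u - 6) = (u - 3)/(u^2 + 5*u + 6)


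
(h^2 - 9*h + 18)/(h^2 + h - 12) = (h - 6)/(h + 4)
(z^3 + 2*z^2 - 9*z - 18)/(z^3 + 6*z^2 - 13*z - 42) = (z + 3)/(z + 7)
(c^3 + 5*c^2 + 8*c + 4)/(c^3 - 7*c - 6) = (c + 2)/(c - 3)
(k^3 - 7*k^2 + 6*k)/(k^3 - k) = (k - 6)/(k + 1)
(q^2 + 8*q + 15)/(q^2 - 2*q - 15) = (q + 5)/(q - 5)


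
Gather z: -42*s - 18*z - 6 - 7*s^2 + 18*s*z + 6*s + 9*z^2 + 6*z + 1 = -7*s^2 - 36*s + 9*z^2 + z*(18*s - 12) - 5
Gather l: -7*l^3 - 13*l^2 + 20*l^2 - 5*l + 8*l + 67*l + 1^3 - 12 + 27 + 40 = -7*l^3 + 7*l^2 + 70*l + 56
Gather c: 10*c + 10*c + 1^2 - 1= 20*c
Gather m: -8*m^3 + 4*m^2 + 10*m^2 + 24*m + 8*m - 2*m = -8*m^3 + 14*m^2 + 30*m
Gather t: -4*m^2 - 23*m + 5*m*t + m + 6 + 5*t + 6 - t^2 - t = -4*m^2 - 22*m - t^2 + t*(5*m + 4) + 12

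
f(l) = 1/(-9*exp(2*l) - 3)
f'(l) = 18*exp(2*l)/(-9*exp(2*l) - 3)^2 = 2*exp(2*l)/(3*exp(2*l) + 1)^2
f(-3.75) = -0.33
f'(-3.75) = 0.00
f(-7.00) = -0.33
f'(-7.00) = 0.00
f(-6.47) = -0.33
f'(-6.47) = 0.00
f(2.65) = -0.00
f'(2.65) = 0.00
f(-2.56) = -0.33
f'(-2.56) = 0.01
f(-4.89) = -0.33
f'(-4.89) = 0.00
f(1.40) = -0.01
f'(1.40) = 0.01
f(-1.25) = -0.27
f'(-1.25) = 0.11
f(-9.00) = -0.33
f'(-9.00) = 0.00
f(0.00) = -0.08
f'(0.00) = 0.12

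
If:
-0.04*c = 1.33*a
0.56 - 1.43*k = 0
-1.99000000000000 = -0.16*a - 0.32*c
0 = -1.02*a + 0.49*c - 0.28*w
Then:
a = -0.19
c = 6.31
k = 0.39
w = 11.74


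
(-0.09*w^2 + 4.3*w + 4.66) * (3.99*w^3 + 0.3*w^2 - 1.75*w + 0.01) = -0.3591*w^5 + 17.13*w^4 + 20.0409*w^3 - 6.1279*w^2 - 8.112*w + 0.0466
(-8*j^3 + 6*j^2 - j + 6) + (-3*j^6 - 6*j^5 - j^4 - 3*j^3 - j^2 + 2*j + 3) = -3*j^6 - 6*j^5 - j^4 - 11*j^3 + 5*j^2 + j + 9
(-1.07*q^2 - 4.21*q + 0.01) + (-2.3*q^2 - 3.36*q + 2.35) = -3.37*q^2 - 7.57*q + 2.36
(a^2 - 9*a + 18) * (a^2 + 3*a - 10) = a^4 - 6*a^3 - 19*a^2 + 144*a - 180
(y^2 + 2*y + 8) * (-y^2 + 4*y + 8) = -y^4 + 2*y^3 + 8*y^2 + 48*y + 64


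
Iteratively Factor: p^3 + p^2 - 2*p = (p + 2)*(p^2 - p) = p*(p + 2)*(p - 1)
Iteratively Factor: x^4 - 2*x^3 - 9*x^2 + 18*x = (x - 3)*(x^3 + x^2 - 6*x) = (x - 3)*(x - 2)*(x^2 + 3*x) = x*(x - 3)*(x - 2)*(x + 3)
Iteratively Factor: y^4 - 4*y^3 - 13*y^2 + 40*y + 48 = (y + 3)*(y^3 - 7*y^2 + 8*y + 16) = (y - 4)*(y + 3)*(y^2 - 3*y - 4) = (y - 4)*(y + 1)*(y + 3)*(y - 4)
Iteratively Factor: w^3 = (w)*(w^2) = w^2*(w)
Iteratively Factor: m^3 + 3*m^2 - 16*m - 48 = (m + 3)*(m^2 - 16) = (m - 4)*(m + 3)*(m + 4)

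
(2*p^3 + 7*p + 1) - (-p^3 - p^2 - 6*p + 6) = 3*p^3 + p^2 + 13*p - 5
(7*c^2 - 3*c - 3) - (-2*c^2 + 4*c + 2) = 9*c^2 - 7*c - 5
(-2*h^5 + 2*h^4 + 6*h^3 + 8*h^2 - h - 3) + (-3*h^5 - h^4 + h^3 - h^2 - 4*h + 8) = -5*h^5 + h^4 + 7*h^3 + 7*h^2 - 5*h + 5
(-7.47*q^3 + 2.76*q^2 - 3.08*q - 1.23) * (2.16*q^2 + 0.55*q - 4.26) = -16.1352*q^5 + 1.8531*q^4 + 26.6874*q^3 - 16.1084*q^2 + 12.4443*q + 5.2398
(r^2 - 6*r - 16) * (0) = 0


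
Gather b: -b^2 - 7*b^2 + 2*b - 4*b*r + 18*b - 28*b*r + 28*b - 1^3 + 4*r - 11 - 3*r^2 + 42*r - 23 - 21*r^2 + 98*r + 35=-8*b^2 + b*(48 - 32*r) - 24*r^2 + 144*r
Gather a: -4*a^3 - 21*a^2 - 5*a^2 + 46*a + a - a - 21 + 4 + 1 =-4*a^3 - 26*a^2 + 46*a - 16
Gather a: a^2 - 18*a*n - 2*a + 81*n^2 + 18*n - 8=a^2 + a*(-18*n - 2) + 81*n^2 + 18*n - 8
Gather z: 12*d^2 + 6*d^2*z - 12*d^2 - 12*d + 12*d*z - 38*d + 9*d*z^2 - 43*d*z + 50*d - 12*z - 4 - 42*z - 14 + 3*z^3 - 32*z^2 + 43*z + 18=3*z^3 + z^2*(9*d - 32) + z*(6*d^2 - 31*d - 11)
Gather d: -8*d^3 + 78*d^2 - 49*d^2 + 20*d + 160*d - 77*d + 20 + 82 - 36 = -8*d^3 + 29*d^2 + 103*d + 66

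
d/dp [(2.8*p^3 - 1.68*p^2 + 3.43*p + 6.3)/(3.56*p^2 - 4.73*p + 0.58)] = (9.968*p^4 - 26.488*p^3 + 0.607599999999998*p^2 - 46.8048*p + 31.7884)/(12.6736*p^4 - 33.6776*p^3 + 26.5025*p^2 - 5.4868*p + 0.3364)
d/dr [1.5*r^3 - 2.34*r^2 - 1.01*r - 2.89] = 4.5*r^2 - 4.68*r - 1.01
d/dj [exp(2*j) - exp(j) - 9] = (2*exp(j) - 1)*exp(j)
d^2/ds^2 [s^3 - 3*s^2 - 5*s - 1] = 6*s - 6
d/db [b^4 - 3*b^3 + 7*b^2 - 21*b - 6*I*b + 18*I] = 4*b^3 - 9*b^2 + 14*b - 21 - 6*I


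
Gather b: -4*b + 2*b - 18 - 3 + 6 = -2*b - 15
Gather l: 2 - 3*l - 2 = -3*l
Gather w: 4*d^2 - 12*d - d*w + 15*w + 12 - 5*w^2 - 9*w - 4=4*d^2 - 12*d - 5*w^2 + w*(6 - d) + 8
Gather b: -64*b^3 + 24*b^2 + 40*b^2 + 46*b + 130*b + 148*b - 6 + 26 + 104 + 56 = -64*b^3 + 64*b^2 + 324*b + 180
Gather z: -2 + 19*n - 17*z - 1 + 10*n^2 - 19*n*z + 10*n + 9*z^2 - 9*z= 10*n^2 + 29*n + 9*z^2 + z*(-19*n - 26) - 3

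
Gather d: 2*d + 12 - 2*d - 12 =0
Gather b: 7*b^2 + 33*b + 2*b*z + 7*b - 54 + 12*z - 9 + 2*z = 7*b^2 + b*(2*z + 40) + 14*z - 63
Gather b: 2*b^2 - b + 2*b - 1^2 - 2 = 2*b^2 + b - 3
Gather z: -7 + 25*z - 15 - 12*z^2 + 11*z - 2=-12*z^2 + 36*z - 24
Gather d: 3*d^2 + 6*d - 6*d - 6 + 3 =3*d^2 - 3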